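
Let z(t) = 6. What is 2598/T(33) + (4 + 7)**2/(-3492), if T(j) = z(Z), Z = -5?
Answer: 1511915/3492 ≈ 432.97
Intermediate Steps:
T(j) = 6
2598/T(33) + (4 + 7)**2/(-3492) = 2598/6 + (4 + 7)**2/(-3492) = 2598*(1/6) + 11**2*(-1/3492) = 433 + 121*(-1/3492) = 433 - 121/3492 = 1511915/3492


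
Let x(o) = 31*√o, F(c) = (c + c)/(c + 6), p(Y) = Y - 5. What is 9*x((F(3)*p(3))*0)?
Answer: 0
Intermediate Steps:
p(Y) = -5 + Y
F(c) = 2*c/(6 + c) (F(c) = (2*c)/(6 + c) = 2*c/(6 + c))
9*x((F(3)*p(3))*0) = 9*(31*√(((2*3/(6 + 3))*(-5 + 3))*0)) = 9*(31*√(((2*3/9)*(-2))*0)) = 9*(31*√(((2*3*(⅑))*(-2))*0)) = 9*(31*√(((⅔)*(-2))*0)) = 9*(31*√(-4/3*0)) = 9*(31*√0) = 9*(31*0) = 9*0 = 0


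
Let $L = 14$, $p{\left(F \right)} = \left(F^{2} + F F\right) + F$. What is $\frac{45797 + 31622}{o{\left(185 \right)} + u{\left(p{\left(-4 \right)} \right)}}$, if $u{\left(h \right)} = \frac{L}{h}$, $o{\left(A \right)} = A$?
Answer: $\frac{154838}{371} \approx 417.35$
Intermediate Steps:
$p{\left(F \right)} = F + 2 F^{2}$ ($p{\left(F \right)} = \left(F^{2} + F^{2}\right) + F = 2 F^{2} + F = F + 2 F^{2}$)
$u{\left(h \right)} = \frac{14}{h}$
$\frac{45797 + 31622}{o{\left(185 \right)} + u{\left(p{\left(-4 \right)} \right)}} = \frac{45797 + 31622}{185 + \frac{14}{\left(-4\right) \left(1 + 2 \left(-4\right)\right)}} = \frac{77419}{185 + \frac{14}{\left(-4\right) \left(1 - 8\right)}} = \frac{77419}{185 + \frac{14}{\left(-4\right) \left(-7\right)}} = \frac{77419}{185 + \frac{14}{28}} = \frac{77419}{185 + 14 \cdot \frac{1}{28}} = \frac{77419}{185 + \frac{1}{2}} = \frac{77419}{\frac{371}{2}} = 77419 \cdot \frac{2}{371} = \frac{154838}{371}$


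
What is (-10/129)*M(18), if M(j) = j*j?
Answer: -1080/43 ≈ -25.116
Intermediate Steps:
M(j) = j²
(-10/129)*M(18) = -10/129*18² = -10*1/129*324 = -10/129*324 = -1080/43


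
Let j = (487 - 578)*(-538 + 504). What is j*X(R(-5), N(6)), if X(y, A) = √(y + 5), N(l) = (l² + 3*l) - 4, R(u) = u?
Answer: 0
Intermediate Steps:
j = 3094 (j = -91*(-34) = 3094)
N(l) = -4 + l² + 3*l
X(y, A) = √(5 + y)
j*X(R(-5), N(6)) = 3094*√(5 - 5) = 3094*√0 = 3094*0 = 0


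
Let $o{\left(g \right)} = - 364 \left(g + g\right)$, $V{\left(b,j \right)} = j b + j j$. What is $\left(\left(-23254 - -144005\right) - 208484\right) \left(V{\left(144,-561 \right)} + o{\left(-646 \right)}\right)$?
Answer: $-61783771925$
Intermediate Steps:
$V{\left(b,j \right)} = j^{2} + b j$ ($V{\left(b,j \right)} = b j + j^{2} = j^{2} + b j$)
$o{\left(g \right)} = - 728 g$ ($o{\left(g \right)} = - 364 \cdot 2 g = - 728 g$)
$\left(\left(-23254 - -144005\right) - 208484\right) \left(V{\left(144,-561 \right)} + o{\left(-646 \right)}\right) = \left(\left(-23254 - -144005\right) - 208484\right) \left(- 561 \left(144 - 561\right) - -470288\right) = \left(\left(-23254 + 144005\right) - 208484\right) \left(\left(-561\right) \left(-417\right) + 470288\right) = \left(120751 - 208484\right) \left(233937 + 470288\right) = \left(-87733\right) 704225 = -61783771925$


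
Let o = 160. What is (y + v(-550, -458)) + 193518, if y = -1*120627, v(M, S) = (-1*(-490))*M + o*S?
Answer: -269889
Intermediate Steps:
v(M, S) = 160*S + 490*M (v(M, S) = (-1*(-490))*M + 160*S = 490*M + 160*S = 160*S + 490*M)
y = -120627
(y + v(-550, -458)) + 193518 = (-120627 + (160*(-458) + 490*(-550))) + 193518 = (-120627 + (-73280 - 269500)) + 193518 = (-120627 - 342780) + 193518 = -463407 + 193518 = -269889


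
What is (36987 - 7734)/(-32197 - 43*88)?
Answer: -29253/35981 ≈ -0.81301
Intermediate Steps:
(36987 - 7734)/(-32197 - 43*88) = 29253/(-32197 - 3784) = 29253/(-35981) = 29253*(-1/35981) = -29253/35981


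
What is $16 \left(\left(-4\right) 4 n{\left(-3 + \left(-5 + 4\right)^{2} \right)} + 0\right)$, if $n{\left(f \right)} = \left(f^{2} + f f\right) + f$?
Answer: $-1536$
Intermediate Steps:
$n{\left(f \right)} = f + 2 f^{2}$ ($n{\left(f \right)} = \left(f^{2} + f^{2}\right) + f = 2 f^{2} + f = f + 2 f^{2}$)
$16 \left(\left(-4\right) 4 n{\left(-3 + \left(-5 + 4\right)^{2} \right)} + 0\right) = 16 \left(\left(-4\right) 4 \left(-3 + \left(-5 + 4\right)^{2}\right) \left(1 + 2 \left(-3 + \left(-5 + 4\right)^{2}\right)\right) + 0\right) = 16 \left(- 16 \left(-3 + \left(-1\right)^{2}\right) \left(1 + 2 \left(-3 + \left(-1\right)^{2}\right)\right) + 0\right) = 16 \left(- 16 \left(-3 + 1\right) \left(1 + 2 \left(-3 + 1\right)\right) + 0\right) = 16 \left(- 16 \left(- 2 \left(1 + 2 \left(-2\right)\right)\right) + 0\right) = 16 \left(- 16 \left(- 2 \left(1 - 4\right)\right) + 0\right) = 16 \left(- 16 \left(\left(-2\right) \left(-3\right)\right) + 0\right) = 16 \left(\left(-16\right) 6 + 0\right) = 16 \left(-96 + 0\right) = 16 \left(-96\right) = -1536$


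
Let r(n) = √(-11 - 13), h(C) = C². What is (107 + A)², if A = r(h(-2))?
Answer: 11425 + 428*I*√6 ≈ 11425.0 + 1048.4*I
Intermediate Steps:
r(n) = 2*I*√6 (r(n) = √(-24) = 2*I*√6)
A = 2*I*√6 ≈ 4.899*I
(107 + A)² = (107 + 2*I*√6)²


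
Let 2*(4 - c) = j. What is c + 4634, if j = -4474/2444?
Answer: 11337509/2444 ≈ 4638.9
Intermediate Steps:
j = -2237/1222 (j = -4474*1/2444 = -2237/1222 ≈ -1.8306)
c = 12013/2444 (c = 4 - ½*(-2237/1222) = 4 + 2237/2444 = 12013/2444 ≈ 4.9153)
c + 4634 = 12013/2444 + 4634 = 11337509/2444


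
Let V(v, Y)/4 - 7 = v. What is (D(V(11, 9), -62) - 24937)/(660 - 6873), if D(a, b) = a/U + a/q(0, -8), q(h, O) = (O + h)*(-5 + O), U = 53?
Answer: 904220/225303 ≈ 4.0134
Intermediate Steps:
V(v, Y) = 28 + 4*v
q(h, O) = (-5 + O)*(O + h)
D(a, b) = 157*a/5512 (D(a, b) = a/53 + a/((-8)² - 5*(-8) - 5*0 - 8*0) = a*(1/53) + a/(64 + 40 + 0 + 0) = a/53 + a/104 = 157*a/5512)
(D(V(11, 9), -62) - 24937)/(660 - 6873) = (157*(28 + 4*11)/5512 - 24937)/(660 - 6873) = (157*(28 + 44)/5512 - 24937)/(-6213) = ((157/5512)*72 - 24937)*(-1/6213) = (1413/689 - 24937)*(-1/6213) = -17180180/689*(-1/6213) = 904220/225303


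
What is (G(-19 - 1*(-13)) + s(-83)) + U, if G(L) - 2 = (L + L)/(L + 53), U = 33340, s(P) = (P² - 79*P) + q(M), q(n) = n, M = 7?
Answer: 2199353/47 ≈ 46795.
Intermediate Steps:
s(P) = 7 + P² - 79*P (s(P) = (P² - 79*P) + 7 = 7 + P² - 79*P)
G(L) = 2 + 2*L/(53 + L) (G(L) = 2 + (L + L)/(L + 53) = 2 + (2*L)/(53 + L) = 2 + 2*L/(53 + L))
(G(-19 - 1*(-13)) + s(-83)) + U = (2*(53 + 2*(-19 - 1*(-13)))/(53 + (-19 - 1*(-13))) + (7 + (-83)² - 79*(-83))) + 33340 = (2*(53 + 2*(-19 + 13))/(53 + (-19 + 13)) + (7 + 6889 + 6557)) + 33340 = (2*(53 + 2*(-6))/(53 - 6) + 13453) + 33340 = (2*(53 - 12)/47 + 13453) + 33340 = (2*(1/47)*41 + 13453) + 33340 = (82/47 + 13453) + 33340 = 632373/47 + 33340 = 2199353/47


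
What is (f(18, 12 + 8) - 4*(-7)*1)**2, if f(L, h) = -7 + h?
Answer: 1681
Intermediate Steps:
(f(18, 12 + 8) - 4*(-7)*1)**2 = ((-7 + (12 + 8)) - 4*(-7)*1)**2 = ((-7 + 20) + 28*1)**2 = (13 + 28)**2 = 41**2 = 1681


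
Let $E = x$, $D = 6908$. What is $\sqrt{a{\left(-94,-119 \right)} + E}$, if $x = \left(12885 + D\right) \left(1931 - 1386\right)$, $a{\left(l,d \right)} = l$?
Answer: $\sqrt{10787091} \approx 3284.4$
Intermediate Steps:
$x = 10787185$ ($x = \left(12885 + 6908\right) \left(1931 - 1386\right) = 19793 \cdot 545 = 10787185$)
$E = 10787185$
$\sqrt{a{\left(-94,-119 \right)} + E} = \sqrt{-94 + 10787185} = \sqrt{10787091}$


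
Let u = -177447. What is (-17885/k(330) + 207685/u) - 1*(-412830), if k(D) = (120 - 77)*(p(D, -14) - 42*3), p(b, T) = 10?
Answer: 365400297416695/885105636 ≈ 4.1283e+5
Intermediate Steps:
k(D) = -4988 (k(D) = (120 - 77)*(10 - 42*3) = 43*(10 - 126) = 43*(-116) = -4988)
(-17885/k(330) + 207685/u) - 1*(-412830) = (-17885/(-4988) + 207685/(-177447)) - 1*(-412830) = (-17885*(-1/4988) + 207685*(-1/177447)) + 412830 = (17885/4988 - 207685/177447) + 412830 = 2137706815/885105636 + 412830 = 365400297416695/885105636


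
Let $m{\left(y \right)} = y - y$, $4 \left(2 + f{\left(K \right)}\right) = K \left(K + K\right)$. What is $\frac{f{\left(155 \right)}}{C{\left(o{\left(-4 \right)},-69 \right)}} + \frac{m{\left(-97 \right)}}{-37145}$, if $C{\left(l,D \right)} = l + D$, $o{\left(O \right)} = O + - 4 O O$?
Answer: $- \frac{24021}{274} \approx -87.668$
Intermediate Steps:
$o{\left(O \right)} = O - 4 O^{2}$
$f{\left(K \right)} = -2 + \frac{K^{2}}{2}$ ($f{\left(K \right)} = -2 + \frac{K \left(K + K\right)}{4} = -2 + \frac{K 2 K}{4} = -2 + \frac{2 K^{2}}{4} = -2 + \frac{K^{2}}{2}$)
$m{\left(y \right)} = 0$
$C{\left(l,D \right)} = D + l$
$\frac{f{\left(155 \right)}}{C{\left(o{\left(-4 \right)},-69 \right)}} + \frac{m{\left(-97 \right)}}{-37145} = \frac{-2 + \frac{155^{2}}{2}}{-69 - 4 \left(1 - -16\right)} + \frac{0}{-37145} = \frac{-2 + \frac{1}{2} \cdot 24025}{-69 - 4 \left(1 + 16\right)} + 0 \left(- \frac{1}{37145}\right) = \frac{-2 + \frac{24025}{2}}{-69 - 68} + 0 = \frac{24021}{2 \left(-69 - 68\right)} + 0 = \frac{24021}{2 \left(-137\right)} + 0 = \frac{24021}{2} \left(- \frac{1}{137}\right) + 0 = - \frac{24021}{274} + 0 = - \frac{24021}{274}$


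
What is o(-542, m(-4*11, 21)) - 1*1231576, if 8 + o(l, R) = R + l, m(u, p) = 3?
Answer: -1232123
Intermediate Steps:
o(l, R) = -8 + R + l (o(l, R) = -8 + (R + l) = -8 + R + l)
o(-542, m(-4*11, 21)) - 1*1231576 = (-8 + 3 - 542) - 1*1231576 = -547 - 1231576 = -1232123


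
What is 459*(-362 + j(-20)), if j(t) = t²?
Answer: 17442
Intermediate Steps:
459*(-362 + j(-20)) = 459*(-362 + (-20)²) = 459*(-362 + 400) = 459*38 = 17442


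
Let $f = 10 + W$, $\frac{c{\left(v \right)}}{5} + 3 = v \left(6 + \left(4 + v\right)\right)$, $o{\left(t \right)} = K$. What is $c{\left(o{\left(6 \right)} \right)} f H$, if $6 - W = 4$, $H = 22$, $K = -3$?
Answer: $-31680$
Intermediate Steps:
$o{\left(t \right)} = -3$
$W = 2$ ($W = 6 - 4 = 2$)
$c{\left(v \right)} = -15 + 5 v \left(10 + v\right)$ ($c{\left(v \right)} = -15 + 5 v \left(6 + \left(4 + v\right)\right) = -15 + 5 v \left(10 + v\right)$)
$f = 12$ ($f = 10 + 2 = 12$)
$c{\left(o{\left(6 \right)} \right)} f H = \left(-15 + 5 \left(-3\right)^{2} + 50 \left(-3\right)\right) 12 \cdot 22 = \left(-15 + 5 \cdot 9 - 150\right) 12 \cdot 22 = \left(-15 + 45 - 150\right) 12 \cdot 22 = \left(-120\right) 12 \cdot 22 = \left(-1440\right) 22 = -31680$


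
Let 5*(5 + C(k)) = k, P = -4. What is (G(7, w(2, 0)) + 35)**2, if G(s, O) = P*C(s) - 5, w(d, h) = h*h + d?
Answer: 49284/25 ≈ 1971.4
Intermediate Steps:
C(k) = -5 + k/5
w(d, h) = d + h**2 (w(d, h) = h**2 + d = d + h**2)
G(s, O) = 15 - 4*s/5 (G(s, O) = -4*(-5 + s/5) - 5 = (20 - 4*s/5) - 5 = 15 - 4*s/5)
(G(7, w(2, 0)) + 35)**2 = ((15 - 4/5*7) + 35)**2 = ((15 - 28/5) + 35)**2 = (47/5 + 35)**2 = (222/5)**2 = 49284/25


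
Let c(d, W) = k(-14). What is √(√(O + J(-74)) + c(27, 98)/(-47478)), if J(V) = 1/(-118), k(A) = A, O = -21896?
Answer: √(2313792852 + 199493202834*I*√33875558)/2801202 ≈ 8.6015 + 8.6015*I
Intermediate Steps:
J(V) = -1/118
c(d, W) = -14
√(√(O + J(-74)) + c(27, 98)/(-47478)) = √(√(-21896 - 1/118) - 14/(-47478)) = √(√(-2583729/118) - 14*(-1/47478)) = √(3*I*√33875558/118 + 7/23739) = √(7/23739 + 3*I*√33875558/118)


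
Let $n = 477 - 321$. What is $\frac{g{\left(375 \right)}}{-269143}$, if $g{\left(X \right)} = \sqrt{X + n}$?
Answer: $- \frac{3 \sqrt{59}}{269143} \approx -8.5618 \cdot 10^{-5}$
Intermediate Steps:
$n = 156$ ($n = 477 - 321 = 156$)
$g{\left(X \right)} = \sqrt{156 + X}$ ($g{\left(X \right)} = \sqrt{X + 156} = \sqrt{156 + X}$)
$\frac{g{\left(375 \right)}}{-269143} = \frac{\sqrt{156 + 375}}{-269143} = \sqrt{531} \left(- \frac{1}{269143}\right) = 3 \sqrt{59} \left(- \frac{1}{269143}\right) = - \frac{3 \sqrt{59}}{269143}$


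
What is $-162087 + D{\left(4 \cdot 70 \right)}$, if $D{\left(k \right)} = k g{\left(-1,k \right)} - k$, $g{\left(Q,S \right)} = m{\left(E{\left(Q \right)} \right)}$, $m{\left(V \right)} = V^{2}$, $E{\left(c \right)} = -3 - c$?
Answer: $-161247$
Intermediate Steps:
$g{\left(Q,S \right)} = \left(-3 - Q\right)^{2}$
$D{\left(k \right)} = 3 k$ ($D{\left(k \right)} = k \left(3 - 1\right)^{2} - k = k 2^{2} - k = k 4 - k = 4 k - k = 3 k$)
$-162087 + D{\left(4 \cdot 70 \right)} = -162087 + 3 \cdot 4 \cdot 70 = -162087 + 3 \cdot 280 = -162087 + 840 = -161247$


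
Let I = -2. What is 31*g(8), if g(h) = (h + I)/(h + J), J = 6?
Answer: 93/7 ≈ 13.286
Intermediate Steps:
g(h) = (-2 + h)/(6 + h) (g(h) = (h - 2)/(h + 6) = (-2 + h)/(6 + h))
31*g(8) = 31*((-2 + 8)/(6 + 8)) = 31*(6/14) = 31*((1/14)*6) = 31*(3/7) = 93/7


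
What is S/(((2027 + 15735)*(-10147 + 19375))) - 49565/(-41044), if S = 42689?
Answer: 2031459765539/1681857279096 ≈ 1.2079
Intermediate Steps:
S/(((2027 + 15735)*(-10147 + 19375))) - 49565/(-41044) = 42689/(((2027 + 15735)*(-10147 + 19375))) - 49565/(-41044) = 42689/((17762*9228)) - 49565*(-1/41044) = 42689/163907736 + 49565/41044 = 2031459765539/1681857279096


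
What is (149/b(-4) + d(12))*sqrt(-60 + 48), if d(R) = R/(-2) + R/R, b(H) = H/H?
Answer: 288*I*sqrt(3) ≈ 498.83*I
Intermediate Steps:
b(H) = 1
d(R) = 1 - R/2 (d(R) = R*(-1/2) + 1 = -R/2 + 1 = 1 - R/2)
(149/b(-4) + d(12))*sqrt(-60 + 48) = (149/1 + (1 - 1/2*12))*sqrt(-60 + 48) = (149*1 + (1 - 6))*sqrt(-12) = (149 - 5)*(2*I*sqrt(3)) = 144*(2*I*sqrt(3)) = 288*I*sqrt(3)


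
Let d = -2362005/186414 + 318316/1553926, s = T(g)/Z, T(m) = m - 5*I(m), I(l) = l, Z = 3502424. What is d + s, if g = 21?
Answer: -131744020617010795/10568329515486941 ≈ -12.466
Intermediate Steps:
T(m) = -4*m (T(m) = m - 5*m = -4*m)
s = -21/875606 (s = -4*21/3502424 = -84*1/3502424 = -21/875606 ≈ -2.3983e-5)
d = -601840403801/48278926894 (d = -2362005*1/186414 + 318316*(1/1553926) = -787335/62138 + 159158/776963 = -601840403801/48278926894 ≈ -12.466)
d + s = -601840403801/48278926894 - 21/875606 = -131744020617010795/10568329515486941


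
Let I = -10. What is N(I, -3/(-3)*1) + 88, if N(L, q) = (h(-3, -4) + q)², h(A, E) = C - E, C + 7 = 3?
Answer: 89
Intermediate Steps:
C = -4 (C = -7 + 3 = -4)
h(A, E) = -4 - E
N(L, q) = q² (N(L, q) = ((-4 - 1*(-4)) + q)² = ((-4 + 4) + q)² = (0 + q)² = q²)
N(I, -3/(-3)*1) + 88 = (-3/(-3)*1)² + 88 = (-3*(-⅓)*1)² + 88 = (1*1)² + 88 = 1² + 88 = 1 + 88 = 89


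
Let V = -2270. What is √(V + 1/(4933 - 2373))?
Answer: I*√58111990/160 ≈ 47.645*I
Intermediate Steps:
√(V + 1/(4933 - 2373)) = √(-2270 + 1/(4933 - 2373)) = √(-2270 + 1/2560) = √(-5811199/2560) = I*√58111990/160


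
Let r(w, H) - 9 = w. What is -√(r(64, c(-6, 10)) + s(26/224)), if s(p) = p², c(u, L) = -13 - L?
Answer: -√915881/112 ≈ -8.5448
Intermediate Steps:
r(w, H) = 9 + w
-√(r(64, c(-6, 10)) + s(26/224)) = -√((9 + 64) + (26/224)²) = -√(73 + (26*(1/224))²) = -√(73 + (13/112)²) = -√(73 + 169/12544) = -√(915881/12544) = -√915881/112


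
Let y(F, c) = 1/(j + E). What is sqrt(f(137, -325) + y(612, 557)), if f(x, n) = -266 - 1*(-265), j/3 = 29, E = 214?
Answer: 10*I*sqrt(903)/301 ≈ 0.99834*I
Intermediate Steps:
j = 87 (j = 3*29 = 87)
f(x, n) = -1 (f(x, n) = -266 + 265 = -1)
y(F, c) = 1/301 (y(F, c) = 1/(87 + 214) = 1/301)
sqrt(f(137, -325) + y(612, 557)) = sqrt(-1 + 1/301) = sqrt(-300/301) = 10*I*sqrt(903)/301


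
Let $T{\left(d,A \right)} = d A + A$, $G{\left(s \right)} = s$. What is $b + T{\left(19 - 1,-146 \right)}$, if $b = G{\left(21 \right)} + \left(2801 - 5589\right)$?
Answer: $-5541$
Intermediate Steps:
$T{\left(d,A \right)} = A + A d$ ($T{\left(d,A \right)} = A d + A = A + A d$)
$b = -2767$ ($b = 21 + \left(2801 - 5589\right) = 21 - 2788 = -2767$)
$b + T{\left(19 - 1,-146 \right)} = -2767 - 146 \left(1 + \left(19 - 1\right)\right) = -2767 - 146 \left(1 + 18\right) = -2767 - 2774 = -5541$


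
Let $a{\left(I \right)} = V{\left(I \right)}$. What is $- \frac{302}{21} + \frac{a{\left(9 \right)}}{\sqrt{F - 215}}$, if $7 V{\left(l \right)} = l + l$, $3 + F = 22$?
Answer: $- \frac{302}{21} - \frac{9 i}{49} \approx -14.381 - 0.18367 i$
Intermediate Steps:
$F = 19$ ($F = -3 + 22 = 19$)
$V{\left(l \right)} = \frac{2 l}{7}$ ($V{\left(l \right)} = \frac{l + l}{7} = \frac{2 l}{7}$)
$a{\left(I \right)} = \frac{2 I}{7}$
$- \frac{302}{21} + \frac{a{\left(9 \right)}}{\sqrt{F - 215}} = - \frac{302}{21} + \frac{\frac{2}{7} \cdot 9}{\sqrt{19 - 215}} = \left(-302\right) \frac{1}{21} + \frac{18}{7 \sqrt{-196}} = - \frac{302}{21} + \frac{18}{7 \cdot 14 i} = - \frac{302}{21} + \frac{18 \left(- \frac{i}{14}\right)}{7} = - \frac{302}{21} - \frac{9 i}{49}$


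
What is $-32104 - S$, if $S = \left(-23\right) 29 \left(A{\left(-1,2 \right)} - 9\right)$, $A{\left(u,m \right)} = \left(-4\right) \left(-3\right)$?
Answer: $-30103$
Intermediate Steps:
$A{\left(u,m \right)} = 12$
$S = -2001$ ($S = \left(-23\right) 29 \left(12 - 9\right) = \left(-667\right) 3 = -2001$)
$-32104 - S = -32104 - -2001 = -32104 + 2001 = -30103$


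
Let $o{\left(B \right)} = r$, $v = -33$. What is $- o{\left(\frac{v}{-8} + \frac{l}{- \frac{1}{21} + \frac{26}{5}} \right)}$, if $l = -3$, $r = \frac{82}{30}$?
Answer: $- \frac{41}{15} \approx -2.7333$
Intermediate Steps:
$r = \frac{41}{15}$ ($r = 82 \cdot \frac{1}{30} = \frac{41}{15} \approx 2.7333$)
$o{\left(B \right)} = \frac{41}{15}$
$- o{\left(\frac{v}{-8} + \frac{l}{- \frac{1}{21} + \frac{26}{5}} \right)} = \left(-1\right) \frac{41}{15} = - \frac{41}{15}$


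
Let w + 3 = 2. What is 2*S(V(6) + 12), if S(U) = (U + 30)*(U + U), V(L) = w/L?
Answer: 17821/9 ≈ 1980.1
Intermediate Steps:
w = -1 (w = -3 + 2 = -1)
V(L) = -1/L
S(U) = 2*U*(30 + U) (S(U) = (30 + U)*(2*U) = 2*U*(30 + U))
2*S(V(6) + 12) = 2*(2*(-1/6 + 12)*(30 + (-1/6 + 12))) = 2*(2*(71/6)*(30 + 71/6)) = 2*(2*(71/6)*(251/6)) = 2*(17821/18) = 17821/9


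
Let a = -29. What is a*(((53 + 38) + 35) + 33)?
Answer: -4611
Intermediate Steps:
a*(((53 + 38) + 35) + 33) = -29*(((53 + 38) + 35) + 33) = -29*((91 + 35) + 33) = -29*(126 + 33) = -29*159 = -4611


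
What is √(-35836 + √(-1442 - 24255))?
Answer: √(-35836 + I*√25697) ≈ 0.4234 + 189.3*I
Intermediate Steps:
√(-35836 + √(-1442 - 24255)) = √(-35836 + √(-25697)) = √(-35836 + I*√25697)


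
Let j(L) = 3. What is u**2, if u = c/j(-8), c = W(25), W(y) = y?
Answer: 625/9 ≈ 69.444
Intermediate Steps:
c = 25
u = 25/3 ≈ 8.3333
u**2 = (25/3)**2 = 625/9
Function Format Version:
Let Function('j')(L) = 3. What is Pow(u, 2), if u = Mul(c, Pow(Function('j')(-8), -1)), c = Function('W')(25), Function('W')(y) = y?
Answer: Rational(625, 9) ≈ 69.444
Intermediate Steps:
c = 25
u = Rational(25, 3) (u = Mul(25, Pow(3, -1)) = Mul(25, Rational(1, 3)) = Rational(25, 3) ≈ 8.3333)
Pow(u, 2) = Pow(Rational(25, 3), 2) = Rational(625, 9)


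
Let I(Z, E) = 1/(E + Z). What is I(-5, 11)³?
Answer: 1/216 ≈ 0.0046296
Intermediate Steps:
I(-5, 11)³ = (1/(11 - 5))³ = (1/6)³ = (⅙)³ = 1/216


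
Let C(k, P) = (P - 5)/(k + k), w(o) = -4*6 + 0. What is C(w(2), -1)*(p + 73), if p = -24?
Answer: 49/8 ≈ 6.1250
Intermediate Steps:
w(o) = -24 (w(o) = -24 + 0 = -24)
C(k, P) = (-5 + P)/(2*k) (C(k, P) = (-5 + P)/((2*k)) = (-5 + P)*(1/(2*k)) = (-5 + P)/(2*k))
C(w(2), -1)*(p + 73) = ((½)*(-5 - 1)/(-24))*(-24 + 73) = ((½)*(-1/24)*(-6))*49 = (⅛)*49 = 49/8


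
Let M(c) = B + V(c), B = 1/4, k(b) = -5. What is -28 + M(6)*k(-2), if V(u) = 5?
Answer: -217/4 ≈ -54.250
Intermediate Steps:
B = ¼ ≈ 0.25000
M(c) = 21/4 (M(c) = ¼ + 5 = 21/4)
-28 + M(6)*k(-2) = -28 + (21/4)*(-5) = -28 - 105/4 = -217/4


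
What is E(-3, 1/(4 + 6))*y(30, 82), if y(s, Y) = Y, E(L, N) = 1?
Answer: 82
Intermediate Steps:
E(-3, 1/(4 + 6))*y(30, 82) = 1*82 = 82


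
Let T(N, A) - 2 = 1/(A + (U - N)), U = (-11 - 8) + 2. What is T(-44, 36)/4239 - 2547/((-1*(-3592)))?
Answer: -679737995/959268744 ≈ -0.70860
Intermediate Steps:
U = -17 (U = -19 + 2 = -17)
T(N, A) = 2 + 1/(-17 + A - N) (T(N, A) = 2 + 1/(A + (-17 - N)) = 2 + 1/(-17 + A - N))
T(-44, 36)/4239 - 2547/((-1*(-3592))) = ((33 - 2*36 + 2*(-44))/(17 - 44 - 1*36))/4239 - 2547/((-1*(-3592))) = ((33 - 72 - 88)/(17 - 44 - 36))*(1/4239) - 2547/3592 = (-127/(-63))*(1/4239) - 2547*1/3592 = -1/63*(-127)*(1/4239) - 2547/3592 = (127/63)*(1/4239) - 2547/3592 = 127/267057 - 2547/3592 = -679737995/959268744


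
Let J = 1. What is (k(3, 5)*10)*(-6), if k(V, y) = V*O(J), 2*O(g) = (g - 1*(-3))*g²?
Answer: -360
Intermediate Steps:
O(g) = g²*(3 + g)/2 (O(g) = ((g - 1*(-3))*g²)/2 = ((g + 3)*g²)/2 = ((3 + g)*g²)/2 = (g²*(3 + g))/2 = g²*(3 + g)/2)
k(V, y) = 2*V (k(V, y) = V*((½)*1²*(3 + 1)) = V*((½)*1*4) = V*2 = 2*V)
(k(3, 5)*10)*(-6) = ((2*3)*10)*(-6) = (6*10)*(-6) = 60*(-6) = -360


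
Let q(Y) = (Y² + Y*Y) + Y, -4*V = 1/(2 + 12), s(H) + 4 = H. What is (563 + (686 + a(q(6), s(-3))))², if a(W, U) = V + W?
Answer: 5522124721/3136 ≈ 1.7609e+6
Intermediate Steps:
s(H) = -4 + H
V = -1/56 (V = -1/(4*(2 + 12)) = -¼/14 = -¼*1/14 = -1/56 ≈ -0.017857)
q(Y) = Y + 2*Y² (q(Y) = (Y² + Y²) + Y = 2*Y² + Y = Y + 2*Y²)
a(W, U) = -1/56 + W
(563 + (686 + a(q(6), s(-3))))² = (563 + (686 + (-1/56 + 6*(1 + 2*6))))² = (563 + (686 + (-1/56 + 6*(1 + 12))))² = (563 + (686 + (-1/56 + 6*13)))² = (563 + (686 + (-1/56 + 78)))² = (563 + (686 + 4367/56))² = (563 + 42783/56)² = (74311/56)² = 5522124721/3136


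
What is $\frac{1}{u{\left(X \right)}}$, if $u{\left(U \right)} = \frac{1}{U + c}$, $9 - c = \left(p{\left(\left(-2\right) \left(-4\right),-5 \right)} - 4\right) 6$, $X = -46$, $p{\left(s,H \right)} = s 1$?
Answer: $-61$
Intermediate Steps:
$p{\left(s,H \right)} = s$
$c = -15$ ($c = 9 - \left(\left(-2\right) \left(-4\right) - 4\right) 6 = 9 - \left(8 - 4\right) 6 = 9 - 4 \cdot 6 = 9 - 24 = -15$)
$u{\left(U \right)} = \frac{1}{-15 + U}$ ($u{\left(U \right)} = \frac{1}{U - 15} = \frac{1}{-15 + U}$)
$\frac{1}{u{\left(X \right)}} = \frac{1}{\frac{1}{-15 - 46}} = \frac{1}{\frac{1}{-61}} = \frac{1}{- \frac{1}{61}} = -61$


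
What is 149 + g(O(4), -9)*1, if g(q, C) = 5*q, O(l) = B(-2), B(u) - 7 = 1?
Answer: 189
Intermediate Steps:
B(u) = 8 (B(u) = 7 + 1 = 8)
O(l) = 8
149 + g(O(4), -9)*1 = 149 + (5*8)*1 = 149 + 40*1 = 149 + 40 = 189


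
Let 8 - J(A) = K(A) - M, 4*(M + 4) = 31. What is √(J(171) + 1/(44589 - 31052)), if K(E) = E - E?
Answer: √8612821491/27074 ≈ 3.4278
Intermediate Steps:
M = 15/4 (M = -4 + (¼)*31 = -4 + 31/4 = 15/4 ≈ 3.7500)
K(E) = 0
J(A) = 47/4 (J(A) = 8 - (0 - 1*15/4) = 8 - (0 - 15/4) = 8 - 1*(-15/4) = 8 + 15/4 = 47/4)
√(J(171) + 1/(44589 - 31052)) = √(47/4 + 1/(44589 - 31052)) = √(47/4 + 1/13537) = √(636243/54148) = √8612821491/27074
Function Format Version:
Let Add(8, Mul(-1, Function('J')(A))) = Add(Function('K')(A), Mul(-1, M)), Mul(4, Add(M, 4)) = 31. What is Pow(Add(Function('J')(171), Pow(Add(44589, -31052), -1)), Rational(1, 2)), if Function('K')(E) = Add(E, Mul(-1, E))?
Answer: Mul(Rational(1, 27074), Pow(8612821491, Rational(1, 2))) ≈ 3.4278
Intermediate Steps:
M = Rational(15, 4) (M = Add(-4, Mul(Rational(1, 4), 31)) = Add(-4, Rational(31, 4)) = Rational(15, 4) ≈ 3.7500)
Function('K')(E) = 0
Function('J')(A) = Rational(47, 4) (Function('J')(A) = Add(8, Mul(-1, Add(0, Mul(-1, Rational(15, 4))))) = Add(8, Mul(-1, Add(0, Rational(-15, 4)))) = Add(8, Mul(-1, Rational(-15, 4))) = Add(8, Rational(15, 4)) = Rational(47, 4))
Pow(Add(Function('J')(171), Pow(Add(44589, -31052), -1)), Rational(1, 2)) = Pow(Add(Rational(47, 4), Pow(Add(44589, -31052), -1)), Rational(1, 2)) = Pow(Add(Rational(47, 4), Pow(13537, -1)), Rational(1, 2)) = Pow(Add(Rational(47, 4), Rational(1, 13537)), Rational(1, 2)) = Pow(Rational(636243, 54148), Rational(1, 2)) = Mul(Rational(1, 27074), Pow(8612821491, Rational(1, 2)))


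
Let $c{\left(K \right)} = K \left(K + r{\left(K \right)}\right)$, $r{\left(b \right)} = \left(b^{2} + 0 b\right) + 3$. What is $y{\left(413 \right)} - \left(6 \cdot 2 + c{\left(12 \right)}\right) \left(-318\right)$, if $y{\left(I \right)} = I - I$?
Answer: $610560$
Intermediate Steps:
$y{\left(I \right)} = 0$
$r{\left(b \right)} = 3 + b^{2}$ ($r{\left(b \right)} = \left(b^{2} + 0\right) + 3 = b^{2} + 3 = 3 + b^{2}$)
$c{\left(K \right)} = K \left(3 + K + K^{2}\right)$ ($c{\left(K \right)} = K \left(K + \left(3 + K^{2}\right)\right) = K \left(3 + K + K^{2}\right)$)
$y{\left(413 \right)} - \left(6 \cdot 2 + c{\left(12 \right)}\right) \left(-318\right) = 0 - \left(6 \cdot 2 + 12 \left(3 + 12 + 12^{2}\right)\right) \left(-318\right) = 0 - \left(12 + 12 \left(3 + 12 + 144\right)\right) \left(-318\right) = 0 - \left(12 + 12 \cdot 159\right) \left(-318\right) = 0 - \left(12 + 1908\right) \left(-318\right) = 0 - 1920 \left(-318\right) = 0 - -610560 = 0 + 610560 = 610560$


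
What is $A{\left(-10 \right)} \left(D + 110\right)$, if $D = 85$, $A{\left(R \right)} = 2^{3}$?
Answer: $1560$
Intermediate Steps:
$A{\left(R \right)} = 8$
$A{\left(-10 \right)} \left(D + 110\right) = 8 \left(85 + 110\right) = 8 \cdot 195 = 1560$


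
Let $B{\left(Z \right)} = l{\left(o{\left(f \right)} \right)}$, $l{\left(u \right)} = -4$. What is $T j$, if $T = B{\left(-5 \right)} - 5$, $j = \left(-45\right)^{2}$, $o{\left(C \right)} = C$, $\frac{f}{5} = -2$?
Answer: $-18225$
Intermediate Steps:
$f = -10$ ($f = 5 \left(-2\right) = -10$)
$B{\left(Z \right)} = -4$
$j = 2025$
$T = -9$ ($T = -4 - 5 = -9$)
$T j = \left(-9\right) 2025 = -18225$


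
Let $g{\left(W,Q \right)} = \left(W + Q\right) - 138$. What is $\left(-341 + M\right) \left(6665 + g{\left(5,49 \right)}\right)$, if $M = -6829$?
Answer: $-47185770$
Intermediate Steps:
$g{\left(W,Q \right)} = -138 + Q + W$ ($g{\left(W,Q \right)} = \left(Q + W\right) - 138 = -138 + Q + W$)
$\left(-341 + M\right) \left(6665 + g{\left(5,49 \right)}\right) = \left(-341 - 6829\right) \left(6665 + \left(-138 + 49 + 5\right)\right) = - 7170 \left(6665 - 84\right) = \left(-7170\right) 6581 = -47185770$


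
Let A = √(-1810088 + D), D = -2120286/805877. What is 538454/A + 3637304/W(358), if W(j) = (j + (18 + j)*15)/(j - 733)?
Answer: -681994500/2999 - 38461*I*√1175541167034254174/104193600533 ≈ -2.2741e+5 - 400.22*I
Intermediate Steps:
D = -2120286/805877 (D = -2120286*1/805877 = -2120286/805877 ≈ -2.6310)
W(j) = (270 + 16*j)/(-733 + j) (W(j) = (j + (270 + 15*j))/(-733 + j) = (270 + 16*j)/(-733 + j))
A = I*√1175541167034254174/805877 (A = √(-1810088 - 2120286/805877) = √(-1458710407462/805877) = I*√1175541167034254174/805877 ≈ 1345.4*I)
538454/A + 3637304/W(358) = 538454/((I*√1175541167034254174/805877)) + 3637304/((2*(135 + 8*358)/(-733 + 358))) = 538454*(-I*√1175541167034254174/1458710407462) + 3637304/((2*(135 + 2864)/(-375))) = -38461*I*√1175541167034254174/104193600533 + 3637304/((2*(-1/375)*2999)) = -38461*I*√1175541167034254174/104193600533 + 3637304/(-5998/375) = -38461*I*√1175541167034254174/104193600533 + 3637304*(-375/5998) = -38461*I*√1175541167034254174/104193600533 - 681994500/2999 = -681994500/2999 - 38461*I*√1175541167034254174/104193600533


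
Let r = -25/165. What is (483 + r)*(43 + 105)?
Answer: 2358232/33 ≈ 71462.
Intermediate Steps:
r = -5/33 (r = -25*1/165 = -5/33 ≈ -0.15152)
(483 + r)*(43 + 105) = (483 - 5/33)*(43 + 105) = (15934/33)*148 = 2358232/33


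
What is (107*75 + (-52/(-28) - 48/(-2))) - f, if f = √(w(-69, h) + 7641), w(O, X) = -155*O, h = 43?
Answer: 56356/7 - 4*√1146 ≈ 7915.4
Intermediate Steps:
f = 4*√1146 (f = √(-155*(-69) + 7641) = √(10695 + 7641) = √18336 = 4*√1146 ≈ 135.41)
(107*75 + (-52/(-28) - 48/(-2))) - f = (107*75 + (-52/(-28) - 48/(-2))) - 4*√1146 = (8025 + (-52*(-1/28) - 48*(-½))) - 4*√1146 = (8025 + (13/7 + 24)) - 4*√1146 = (8025 + 181/7) - 4*√1146 = 56356/7 - 4*√1146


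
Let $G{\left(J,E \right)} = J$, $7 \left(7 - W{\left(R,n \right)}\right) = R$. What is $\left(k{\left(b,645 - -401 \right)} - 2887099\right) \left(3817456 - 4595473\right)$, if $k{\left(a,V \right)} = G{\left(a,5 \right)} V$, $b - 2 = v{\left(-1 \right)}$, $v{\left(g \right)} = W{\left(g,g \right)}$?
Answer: $\frac{15671401148733}{7} \approx 2.2388 \cdot 10^{12}$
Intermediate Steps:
$W{\left(R,n \right)} = 7 - \frac{R}{7}$
$v{\left(g \right)} = 7 - \frac{g}{7}$
$b = \frac{64}{7}$ ($b = 2 + \left(7 - - \frac{1}{7}\right) = 2 + \left(7 + \frac{1}{7}\right) = 2 + \frac{50}{7} = \frac{64}{7} \approx 9.1429$)
$k{\left(a,V \right)} = V a$ ($k{\left(a,V \right)} = a V = V a$)
$\left(k{\left(b,645 - -401 \right)} - 2887099\right) \left(3817456 - 4595473\right) = \left(\left(645 - -401\right) \frac{64}{7} - 2887099\right) \left(3817456 - 4595473\right) = \left(\left(645 + 401\right) \frac{64}{7} - 2887099\right) \left(-778017\right) = \left(1046 \cdot \frac{64}{7} - 2887099\right) \left(-778017\right) = \left(\frac{66944}{7} - 2887099\right) \left(-778017\right) = \left(- \frac{20142749}{7}\right) \left(-778017\right) = \frac{15671401148733}{7}$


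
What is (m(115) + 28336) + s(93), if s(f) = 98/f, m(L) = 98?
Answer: 2644460/93 ≈ 28435.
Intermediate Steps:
(m(115) + 28336) + s(93) = (98 + 28336) + 98/93 = 28434 + 98*(1/93) = 28434 + 98/93 = 2644460/93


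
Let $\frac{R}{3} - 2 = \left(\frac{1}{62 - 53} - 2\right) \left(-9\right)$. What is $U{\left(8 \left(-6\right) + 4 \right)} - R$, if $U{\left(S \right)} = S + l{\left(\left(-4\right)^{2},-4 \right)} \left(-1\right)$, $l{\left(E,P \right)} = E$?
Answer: $-117$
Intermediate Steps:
$U{\left(S \right)} = -16 + S$ ($U{\left(S \right)} = S + \left(-4\right)^{2} \left(-1\right) = S + 16 \left(-1\right) = S - 16 = -16 + S$)
$R = 57$ ($R = 6 + 3 \left(\frac{1}{62 - 53} - 2\right) \left(-9\right) = 6 + 3 \left(\frac{1}{9} - 2\right) \left(-9\right) = 6 + 3 \left(\left(- \frac{17}{9}\right) \left(-9\right)\right) = 6 + 3 \cdot 17 = 6 + 51 = 57$)
$U{\left(8 \left(-6\right) + 4 \right)} - R = \left(-16 + \left(8 \left(-6\right) + 4\right)\right) - 57 = \left(-16 + \left(-48 + 4\right)\right) - 57 = \left(-16 - 44\right) - 57 = -60 - 57 = -117$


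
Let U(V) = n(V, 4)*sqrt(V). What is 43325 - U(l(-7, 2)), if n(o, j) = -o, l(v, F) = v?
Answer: 43325 - 7*I*sqrt(7) ≈ 43325.0 - 18.52*I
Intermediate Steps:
U(V) = -V**(3/2) (U(V) = (-V)*sqrt(V) = -V**(3/2))
43325 - U(l(-7, 2)) = 43325 - (-1)*(-7)**(3/2) = 43325 - (-1)*(-7*I*sqrt(7)) = 43325 - 7*I*sqrt(7)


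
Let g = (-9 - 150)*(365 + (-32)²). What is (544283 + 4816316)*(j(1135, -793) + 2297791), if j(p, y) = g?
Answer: 11133642487060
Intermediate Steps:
g = -220851 (g = -159*(365 + 1024) = -159*1389 = -220851)
j(p, y) = -220851
(544283 + 4816316)*(j(1135, -793) + 2297791) = (544283 + 4816316)*(-220851 + 2297791) = 5360599*2076940 = 11133642487060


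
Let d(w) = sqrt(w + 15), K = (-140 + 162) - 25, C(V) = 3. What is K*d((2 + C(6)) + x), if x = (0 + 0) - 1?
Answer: -3*sqrt(19) ≈ -13.077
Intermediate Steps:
x = -1 (x = 0 - 1 = -1)
K = -3 (K = 22 - 25 = -3)
d(w) = sqrt(15 + w)
K*d((2 + C(6)) + x) = -3*sqrt(15 + ((2 + 3) - 1)) = -3*sqrt(15 + (5 - 1)) = -3*sqrt(15 + 4) = -3*sqrt(19)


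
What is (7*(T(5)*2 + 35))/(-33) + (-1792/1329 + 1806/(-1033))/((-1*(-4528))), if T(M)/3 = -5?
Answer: -12095037255/11396543576 ≈ -1.0613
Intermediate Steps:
T(M) = -15 (T(M) = 3*(-5) = -15)
(7*(T(5)*2 + 35))/(-33) + (-1792/1329 + 1806/(-1033))/((-1*(-4528))) = (7*(-15*2 + 35))/(-33) + (-1792/1329 + 1806/(-1033))/((-1*(-4528))) = (7*(-30 + 35))*(-1/33) + (-1792*1/1329 + 1806*(-1/1033))/4528 = (7*5)*(-1/33) + (-1792/1329 - 1806/1033)*(1/4528) = 35*(-1/33) - 4251310/1372857*1/4528 = -35/33 - 2125655/3108148248 = -12095037255/11396543576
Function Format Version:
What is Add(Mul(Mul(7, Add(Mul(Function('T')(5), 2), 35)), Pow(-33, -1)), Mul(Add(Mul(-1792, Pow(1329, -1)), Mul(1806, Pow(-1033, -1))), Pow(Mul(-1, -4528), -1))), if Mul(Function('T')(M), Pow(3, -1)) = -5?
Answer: Rational(-12095037255, 11396543576) ≈ -1.0613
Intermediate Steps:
Function('T')(M) = -15 (Function('T')(M) = Mul(3, -5) = -15)
Add(Mul(Mul(7, Add(Mul(Function('T')(5), 2), 35)), Pow(-33, -1)), Mul(Add(Mul(-1792, Pow(1329, -1)), Mul(1806, Pow(-1033, -1))), Pow(Mul(-1, -4528), -1))) = Add(Mul(Mul(7, Add(Mul(-15, 2), 35)), Pow(-33, -1)), Mul(Add(Mul(-1792, Pow(1329, -1)), Mul(1806, Pow(-1033, -1))), Pow(Mul(-1, -4528), -1))) = Add(Mul(Mul(7, Add(-30, 35)), Rational(-1, 33)), Mul(Add(Mul(-1792, Rational(1, 1329)), Mul(1806, Rational(-1, 1033))), Pow(4528, -1))) = Add(Mul(Mul(7, 5), Rational(-1, 33)), Mul(Add(Rational(-1792, 1329), Rational(-1806, 1033)), Rational(1, 4528))) = Add(Mul(35, Rational(-1, 33)), Mul(Rational(-4251310, 1372857), Rational(1, 4528))) = Add(Rational(-35, 33), Rational(-2125655, 3108148248)) = Rational(-12095037255, 11396543576)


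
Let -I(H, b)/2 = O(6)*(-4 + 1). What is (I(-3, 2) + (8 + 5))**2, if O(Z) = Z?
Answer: 2401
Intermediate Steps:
I(H, b) = 36 (I(H, b) = -12*(-4 + 1) = -12*(-3) = -2*(-18) = 36)
(I(-3, 2) + (8 + 5))**2 = (36 + (8 + 5))**2 = (36 + 13)**2 = 49**2 = 2401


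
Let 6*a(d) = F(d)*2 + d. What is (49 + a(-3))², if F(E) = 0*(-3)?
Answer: 9409/4 ≈ 2352.3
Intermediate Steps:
F(E) = 0
a(d) = d/6 (a(d) = (0*2 + d)/6 = (0 + d)/6 = d/6)
(49 + a(-3))² = (49 + (⅙)*(-3))² = (49 - ½)² = (97/2)² = 9409/4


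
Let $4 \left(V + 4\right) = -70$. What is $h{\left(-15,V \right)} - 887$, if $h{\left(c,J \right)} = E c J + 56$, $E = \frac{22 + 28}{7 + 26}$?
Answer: $- \frac{3766}{11} \approx -342.36$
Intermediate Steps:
$E = \frac{50}{33} \approx 1.5152$
$V = - \frac{43}{2}$ ($V = -4 + \frac{1}{4} \left(-70\right) = -4 - \frac{35}{2} = - \frac{43}{2} \approx -21.5$)
$h{\left(c,J \right)} = 56 + \frac{50 J c}{33}$ ($h{\left(c,J \right)} = \frac{50 c}{33} J + 56 = \frac{50 J c}{33} + 56 = 56 + \frac{50 J c}{33}$)
$h{\left(-15,V \right)} - 887 = \left(56 + \frac{50}{33} \left(- \frac{43}{2}\right) \left(-15\right)\right) - 887 = \left(56 + \frac{5375}{11}\right) - 887 = \frac{5991}{11} - 887 = - \frac{3766}{11}$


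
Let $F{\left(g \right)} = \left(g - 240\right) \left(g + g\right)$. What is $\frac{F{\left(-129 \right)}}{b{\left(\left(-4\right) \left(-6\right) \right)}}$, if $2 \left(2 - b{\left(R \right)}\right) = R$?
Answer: $- \frac{47601}{5} \approx -9520.2$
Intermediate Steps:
$F{\left(g \right)} = 2 g \left(-240 + g\right)$ ($F{\left(g \right)} = \left(-240 + g\right) 2 g = 2 g \left(-240 + g\right)$)
$b{\left(R \right)} = 2 - \frac{R}{2}$
$\frac{F{\left(-129 \right)}}{b{\left(\left(-4\right) \left(-6\right) \right)}} = \frac{2 \left(-129\right) \left(-240 - 129\right)}{2 - \frac{\left(-4\right) \left(-6\right)}{2}} = \frac{2 \left(-129\right) \left(-369\right)}{2 - 12} = \frac{95202}{2 - 12} = \frac{95202}{-10} = 95202 \left(- \frac{1}{10}\right) = - \frac{47601}{5}$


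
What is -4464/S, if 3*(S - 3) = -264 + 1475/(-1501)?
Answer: 10050696/192115 ≈ 52.316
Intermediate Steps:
S = -384230/4503 (S = 3 + (-264 + 1475/(-1501))/3 = 3 + (-264 + 1475*(-1/1501))/3 = 3 + (-264 - 1475/1501)/3 = 3 + (1/3)*(-397739/1501) = 3 - 397739/4503 = -384230/4503 ≈ -85.328)
-4464/S = -4464/(-384230/4503) = -4464*(-4503/384230) = 10050696/192115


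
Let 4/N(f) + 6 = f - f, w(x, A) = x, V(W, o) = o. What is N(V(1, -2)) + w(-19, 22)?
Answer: -59/3 ≈ -19.667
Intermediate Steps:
N(f) = -2/3 (N(f) = 4/(-6 + (f - f)) = 4/(-6 + 0) = 4/(-6) = 4*(-1/6) = -2/3)
N(V(1, -2)) + w(-19, 22) = -2/3 - 19 = -59/3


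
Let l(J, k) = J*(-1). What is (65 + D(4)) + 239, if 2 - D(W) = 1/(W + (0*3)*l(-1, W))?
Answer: 1223/4 ≈ 305.75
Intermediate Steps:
l(J, k) = -J
D(W) = 2 - 1/W (D(W) = 2 - 1/(W + (0*3)*(-1*(-1))) = 2 - 1/(W + 0*1) = 2 - 1/(W + 0) = 2 - 1/W)
(65 + D(4)) + 239 = (65 + (2 - 1/4)) + 239 = (65 + (2 - 1*¼)) + 239 = (65 + (2 - ¼)) + 239 = (65 + 7/4) + 239 = 267/4 + 239 = 1223/4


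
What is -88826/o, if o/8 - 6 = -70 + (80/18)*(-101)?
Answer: 399717/18464 ≈ 21.648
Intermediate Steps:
o = -36928/9 (o = 48 + 8*(-70 + (80/18)*(-101)) = 48 + 8*(-70 + (80*(1/18))*(-101)) = 48 + 8*(-70 + (40/9)*(-101)) = 48 + 8*(-70 - 4040/9) = 48 + 8*(-4670/9) = 48 - 37360/9 = -36928/9 ≈ -4103.1)
-88826/o = -88826/(-36928/9) = -88826*(-9/36928) = 399717/18464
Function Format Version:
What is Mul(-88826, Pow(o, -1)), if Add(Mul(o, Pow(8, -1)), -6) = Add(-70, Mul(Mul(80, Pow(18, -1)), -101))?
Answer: Rational(399717, 18464) ≈ 21.648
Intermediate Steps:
o = Rational(-36928, 9) (o = Add(48, Mul(8, Add(-70, Mul(Mul(80, Pow(18, -1)), -101)))) = Add(48, Mul(8, Add(-70, Mul(Mul(80, Rational(1, 18)), -101)))) = Add(48, Mul(8, Add(-70, Mul(Rational(40, 9), -101)))) = Add(48, Mul(8, Add(-70, Rational(-4040, 9)))) = Add(48, Mul(8, Rational(-4670, 9))) = Add(48, Rational(-37360, 9)) = Rational(-36928, 9) ≈ -4103.1)
Mul(-88826, Pow(o, -1)) = Mul(-88826, Pow(Rational(-36928, 9), -1)) = Mul(-88826, Rational(-9, 36928)) = Rational(399717, 18464)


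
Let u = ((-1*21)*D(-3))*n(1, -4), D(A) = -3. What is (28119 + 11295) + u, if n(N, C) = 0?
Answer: 39414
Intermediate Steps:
u = 0 (u = (-1*21*(-3))*0 = -21*(-3)*0 = 63*0 = 0)
(28119 + 11295) + u = (28119 + 11295) + 0 = 39414 + 0 = 39414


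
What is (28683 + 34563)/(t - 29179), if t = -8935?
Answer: -31623/19057 ≈ -1.6594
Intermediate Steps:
(28683 + 34563)/(t - 29179) = (28683 + 34563)/(-8935 - 29179) = 63246/(-38114) = 63246*(-1/38114) = -31623/19057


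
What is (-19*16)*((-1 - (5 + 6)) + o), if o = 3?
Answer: 2736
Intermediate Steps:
(-19*16)*((-1 - (5 + 6)) + o) = (-19*16)*((-1 - (5 + 6)) + 3) = -304*((-1 - 1*11) + 3) = -304*((-1 - 11) + 3) = -304*(-12 + 3) = -304*(-9) = 2736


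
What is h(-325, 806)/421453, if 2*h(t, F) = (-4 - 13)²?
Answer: 289/842906 ≈ 0.00034286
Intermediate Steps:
h(t, F) = 289/2 (h(t, F) = (-4 - 13)²/2 = (½)*(-17)² = (½)*289 = 289/2)
h(-325, 806)/421453 = (289/2)/421453 = (289/2)*(1/421453) = 289/842906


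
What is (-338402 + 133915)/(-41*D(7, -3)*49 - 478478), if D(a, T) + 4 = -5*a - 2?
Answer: 204487/396109 ≈ 0.51624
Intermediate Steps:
D(a, T) = -6 - 5*a (D(a, T) = -4 + (-5*a - 2) = -4 + (-2 - 5*a) = -6 - 5*a)
(-338402 + 133915)/(-41*D(7, -3)*49 - 478478) = (-338402 + 133915)/(-41*(-6 - 5*7)*49 - 478478) = -204487/(-41*(-6 - 35)*49 - 478478) = -204487/(-41*(-41)*49 - 478478) = -204487/(1681*49 - 478478) = -204487/(82369 - 478478) = -204487/(-396109) = -204487*(-1/396109) = 204487/396109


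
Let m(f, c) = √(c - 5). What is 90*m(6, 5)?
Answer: 0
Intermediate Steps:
m(f, c) = √(-5 + c)
90*m(6, 5) = 90*√(-5 + 5) = 90*√0 = 90*0 = 0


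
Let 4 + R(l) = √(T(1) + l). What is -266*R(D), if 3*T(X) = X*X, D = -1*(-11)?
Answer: 1064 - 266*√102/3 ≈ 168.51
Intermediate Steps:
D = 11
T(X) = X²/3 (T(X) = (X*X)/3 = X²/3)
R(l) = -4 + √(⅓ + l) (R(l) = -4 + √((⅓)*1² + l) = -4 + √((⅓)*1 + l) = -4 + √(⅓ + l))
-266*R(D) = -266*(-4 + √(3 + 9*11)/3) = -266*(-4 + √(3 + 99)/3) = -266*(-4 + √102/3) = 1064 - 266*√102/3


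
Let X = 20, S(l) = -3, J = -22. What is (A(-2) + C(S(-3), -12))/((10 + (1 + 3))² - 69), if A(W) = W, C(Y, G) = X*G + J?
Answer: -264/127 ≈ -2.0787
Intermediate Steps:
C(Y, G) = -22 + 20*G (C(Y, G) = 20*G - 22 = -22 + 20*G)
(A(-2) + C(S(-3), -12))/((10 + (1 + 3))² - 69) = (-2 + (-22 + 20*(-12)))/((10 + (1 + 3))² - 69) = (-2 + (-22 - 240))/((10 + 4)² - 69) = (-2 - 262)/(14² - 69) = -264/(196 - 69) = -264/127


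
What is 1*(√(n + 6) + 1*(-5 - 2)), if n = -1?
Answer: -7 + √5 ≈ -4.7639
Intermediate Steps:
1*(√(n + 6) + 1*(-5 - 2)) = 1*(√(-1 + 6) + 1*(-5 - 2)) = 1*(√5 + 1*(-7)) = 1*(√5 - 7) = 1*(-7 + √5) = -7 + √5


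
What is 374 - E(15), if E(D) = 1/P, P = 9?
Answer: 3365/9 ≈ 373.89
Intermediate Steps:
E(D) = ⅑ (E(D) = 1/9 = ⅑)
374 - E(15) = 374 - 1*⅑ = 374 - ⅑ = 3365/9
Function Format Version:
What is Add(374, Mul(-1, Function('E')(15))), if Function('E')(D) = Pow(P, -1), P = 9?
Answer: Rational(3365, 9) ≈ 373.89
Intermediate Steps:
Function('E')(D) = Rational(1, 9) (Function('E')(D) = Pow(9, -1) = Rational(1, 9))
Add(374, Mul(-1, Function('E')(15))) = Add(374, Mul(-1, Rational(1, 9))) = Add(374, Rational(-1, 9)) = Rational(3365, 9)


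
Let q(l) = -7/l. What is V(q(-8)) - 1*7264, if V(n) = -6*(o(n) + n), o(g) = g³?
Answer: -1861957/256 ≈ -7273.3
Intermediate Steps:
V(n) = -6*n - 6*n³ (V(n) = -6*(n³ + n) = -6*(n + n³) = -6*n - 6*n³)
V(q(-8)) - 1*7264 = 6*(-7/(-8))*(-1 - (-7/(-8))²) - 1*7264 = 6*(-7*(-⅛))*(-1 - (-7*(-⅛))²) - 7264 = 6*(7/8)*(-1 - (7/8)²) - 7264 = 6*(7/8)*(-1 - 1*49/64) - 7264 = 6*(7/8)*(-1 - 49/64) - 7264 = 6*(7/8)*(-113/64) - 7264 = -2373/256 - 7264 = -1861957/256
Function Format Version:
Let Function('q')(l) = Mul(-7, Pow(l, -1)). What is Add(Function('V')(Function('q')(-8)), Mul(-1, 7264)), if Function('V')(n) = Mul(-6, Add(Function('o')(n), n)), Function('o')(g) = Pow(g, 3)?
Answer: Rational(-1861957, 256) ≈ -7273.3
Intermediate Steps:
Function('V')(n) = Add(Mul(-6, n), Mul(-6, Pow(n, 3))) (Function('V')(n) = Mul(-6, Add(Pow(n, 3), n)) = Mul(-6, Add(n, Pow(n, 3))) = Add(Mul(-6, n), Mul(-6, Pow(n, 3))))
Add(Function('V')(Function('q')(-8)), Mul(-1, 7264)) = Add(Mul(6, Mul(-7, Pow(-8, -1)), Add(-1, Mul(-1, Pow(Mul(-7, Pow(-8, -1)), 2)))), Mul(-1, 7264)) = Add(Mul(6, Mul(-7, Rational(-1, 8)), Add(-1, Mul(-1, Pow(Mul(-7, Rational(-1, 8)), 2)))), -7264) = Add(Mul(6, Rational(7, 8), Add(-1, Mul(-1, Pow(Rational(7, 8), 2)))), -7264) = Add(Mul(6, Rational(7, 8), Add(-1, Mul(-1, Rational(49, 64)))), -7264) = Add(Mul(6, Rational(7, 8), Add(-1, Rational(-49, 64))), -7264) = Add(Mul(6, Rational(7, 8), Rational(-113, 64)), -7264) = Add(Rational(-2373, 256), -7264) = Rational(-1861957, 256)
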